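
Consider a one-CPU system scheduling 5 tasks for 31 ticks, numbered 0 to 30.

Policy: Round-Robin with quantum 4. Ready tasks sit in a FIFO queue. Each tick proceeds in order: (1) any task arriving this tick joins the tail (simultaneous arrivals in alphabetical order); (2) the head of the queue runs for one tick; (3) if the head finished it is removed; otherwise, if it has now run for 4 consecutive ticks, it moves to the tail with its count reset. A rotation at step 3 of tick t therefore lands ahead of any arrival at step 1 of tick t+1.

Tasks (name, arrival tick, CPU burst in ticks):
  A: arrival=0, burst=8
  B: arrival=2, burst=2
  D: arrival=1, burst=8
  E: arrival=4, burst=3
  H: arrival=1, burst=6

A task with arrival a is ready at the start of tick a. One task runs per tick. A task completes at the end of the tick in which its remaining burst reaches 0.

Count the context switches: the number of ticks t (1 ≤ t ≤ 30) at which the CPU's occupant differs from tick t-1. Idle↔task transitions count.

context switches = 8

t=0: queue=[A] q_used=0 → run A
t=1: queue=[A,D,H] q_used=1 → run A
t=2: queue=[A,D,H,B] q_used=2 → run A
t=3: queue=[A,D,H,B] q_used=3 → run A
t=4: queue=[D,H,B,A,E] q_used=0 → run D
t=5: queue=[D,H,B,A,E] q_used=1 → run D
t=6: queue=[D,H,B,A,E] q_used=2 → run D
t=7: queue=[D,H,B,A,E] q_used=3 → run D
t=8: queue=[H,B,A,E,D] q_used=0 → run H
t=9: queue=[H,B,A,E,D] q_used=1 → run H
t=10: queue=[H,B,A,E,D] q_used=2 → run H
t=11: queue=[H,B,A,E,D] q_used=3 → run H
t=12: queue=[B,A,E,D,H] q_used=0 → run B
t=13: queue=[B,A,E,D,H] q_used=1 → run B
t=14: queue=[A,E,D,H] q_used=0 → run A
t=15: queue=[A,E,D,H] q_used=1 → run A
t=16: queue=[A,E,D,H] q_used=2 → run A
t=17: queue=[A,E,D,H] q_used=3 → run A
t=18: queue=[E,D,H] q_used=0 → run E
t=19: queue=[E,D,H] q_used=1 → run E
t=20: queue=[E,D,H] q_used=2 → run E
t=21: queue=[D,H] q_used=0 → run D
t=22: queue=[D,H] q_used=1 → run D
t=23: queue=[D,H] q_used=2 → run D
t=24: queue=[D,H] q_used=3 → run D
t=25: queue=[H] q_used=0 → run H
t=26: queue=[H] q_used=1 → run H
t=27: (idle)
t=28: (idle)
t=29: (idle)
t=30: (idle)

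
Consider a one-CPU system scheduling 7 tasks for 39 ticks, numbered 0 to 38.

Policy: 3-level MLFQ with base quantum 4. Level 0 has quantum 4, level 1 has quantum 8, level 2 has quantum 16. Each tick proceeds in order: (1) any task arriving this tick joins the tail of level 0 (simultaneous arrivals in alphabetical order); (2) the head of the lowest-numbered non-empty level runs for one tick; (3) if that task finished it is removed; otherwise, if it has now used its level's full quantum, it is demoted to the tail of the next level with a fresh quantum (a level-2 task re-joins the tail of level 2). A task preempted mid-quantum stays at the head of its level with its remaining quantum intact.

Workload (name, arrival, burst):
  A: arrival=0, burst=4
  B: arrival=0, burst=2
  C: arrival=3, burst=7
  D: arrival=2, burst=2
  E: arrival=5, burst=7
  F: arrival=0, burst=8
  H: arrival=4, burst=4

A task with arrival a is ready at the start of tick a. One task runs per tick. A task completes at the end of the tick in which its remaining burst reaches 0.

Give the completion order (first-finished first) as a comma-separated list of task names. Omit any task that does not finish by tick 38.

completion order = A, B, D, H, F, C, E

t=0: L0/L1/L2 = ABF/-/- → run A
t=1: L0/L1/L2 = ABF/-/- → run A
t=2: L0/L1/L2 = ABFD/-/- → run A
t=3: L0/L1/L2 = ABFDC/-/- → run A
t=4: L0/L1/L2 = BFDCH/-/- → run B
t=5: L0/L1/L2 = BFDCHE/-/- → run B
t=6: L0/L1/L2 = FDCHE/-/- → run F
t=7: L0/L1/L2 = FDCHE/-/- → run F
t=8: L0/L1/L2 = FDCHE/-/- → run F
t=9: L0/L1/L2 = FDCHE/-/- → run F
t=10: L0/L1/L2 = DCHE/F/- → run D
t=11: L0/L1/L2 = DCHE/F/- → run D
t=12: L0/L1/L2 = CHE/F/- → run C
t=13: L0/L1/L2 = CHE/F/- → run C
t=14: L0/L1/L2 = CHE/F/- → run C
t=15: L0/L1/L2 = CHE/F/- → run C
t=16: L0/L1/L2 = HE/FC/- → run H
t=17: L0/L1/L2 = HE/FC/- → run H
t=18: L0/L1/L2 = HE/FC/- → run H
t=19: L0/L1/L2 = HE/FC/- → run H
t=20: L0/L1/L2 = E/FC/- → run E
t=21: L0/L1/L2 = E/FC/- → run E
t=22: L0/L1/L2 = E/FC/- → run E
t=23: L0/L1/L2 = E/FC/- → run E
t=24: L0/L1/L2 = -/FCE/- → run F
t=25: L0/L1/L2 = -/FCE/- → run F
t=26: L0/L1/L2 = -/FCE/- → run F
t=27: L0/L1/L2 = -/FCE/- → run F
t=28: L0/L1/L2 = -/CE/- → run C
t=29: L0/L1/L2 = -/CE/- → run C
t=30: L0/L1/L2 = -/CE/- → run C
t=31: L0/L1/L2 = -/E/- → run E
t=32: L0/L1/L2 = -/E/- → run E
t=33: L0/L1/L2 = -/E/- → run E
t=34: (idle)
t=35: (idle)
t=36: (idle)
t=37: (idle)
t=38: (idle)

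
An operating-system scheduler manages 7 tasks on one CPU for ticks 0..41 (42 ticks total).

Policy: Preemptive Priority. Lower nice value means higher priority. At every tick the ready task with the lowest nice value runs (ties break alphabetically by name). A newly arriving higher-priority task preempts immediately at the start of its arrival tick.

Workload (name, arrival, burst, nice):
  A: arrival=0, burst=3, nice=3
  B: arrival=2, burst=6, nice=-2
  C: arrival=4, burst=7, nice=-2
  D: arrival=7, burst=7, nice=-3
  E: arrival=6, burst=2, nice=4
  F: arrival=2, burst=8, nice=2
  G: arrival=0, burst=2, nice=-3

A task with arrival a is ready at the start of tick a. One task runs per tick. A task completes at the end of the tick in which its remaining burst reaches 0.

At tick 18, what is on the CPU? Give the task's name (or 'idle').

t=0: ready={A,G} → run G
t=1: ready={A,G} → run G
t=2: ready={A,B,F} → run B
t=3: ready={A,B,F} → run B
t=4: ready={A,B,C,F} → run B
t=5: ready={A,B,C,F} → run B
t=6: ready={A,B,C,E,F} → run B
t=7: ready={A,B,C,D,E,F} → run D
t=8: ready={A,B,C,D,E,F} → run D
t=9: ready={A,B,C,D,E,F} → run D
t=10: ready={A,B,C,D,E,F} → run D
t=11: ready={A,B,C,D,E,F} → run D
t=12: ready={A,B,C,D,E,F} → run D
t=13: ready={A,B,C,D,E,F} → run D
t=14: ready={A,B,C,E,F} → run B
t=15: ready={A,C,E,F} → run C
t=16: ready={A,C,E,F} → run C
t=17: ready={A,C,E,F} → run C
t=18: ready={A,C,E,F} → run C
t=19: ready={A,C,E,F} → run C
t=20: ready={A,C,E,F} → run C
t=21: ready={A,C,E,F} → run C
t=22: ready={A,E,F} → run F
t=23: ready={A,E,F} → run F
t=24: ready={A,E,F} → run F
t=25: ready={A,E,F} → run F
t=26: ready={A,E,F} → run F
t=27: ready={A,E,F} → run F
t=28: ready={A,E,F} → run F
t=29: ready={A,E,F} → run F
t=30: ready={A,E} → run A
t=31: ready={A,E} → run A
t=32: ready={A,E} → run A
t=33: ready={E} → run E
t=34: ready={E} → run E
t=35: (idle)
t=36: (idle)
t=37: (idle)
t=38: (idle)
t=39: (idle)
t=40: (idle)
t=41: (idle)

running at tick 18 = C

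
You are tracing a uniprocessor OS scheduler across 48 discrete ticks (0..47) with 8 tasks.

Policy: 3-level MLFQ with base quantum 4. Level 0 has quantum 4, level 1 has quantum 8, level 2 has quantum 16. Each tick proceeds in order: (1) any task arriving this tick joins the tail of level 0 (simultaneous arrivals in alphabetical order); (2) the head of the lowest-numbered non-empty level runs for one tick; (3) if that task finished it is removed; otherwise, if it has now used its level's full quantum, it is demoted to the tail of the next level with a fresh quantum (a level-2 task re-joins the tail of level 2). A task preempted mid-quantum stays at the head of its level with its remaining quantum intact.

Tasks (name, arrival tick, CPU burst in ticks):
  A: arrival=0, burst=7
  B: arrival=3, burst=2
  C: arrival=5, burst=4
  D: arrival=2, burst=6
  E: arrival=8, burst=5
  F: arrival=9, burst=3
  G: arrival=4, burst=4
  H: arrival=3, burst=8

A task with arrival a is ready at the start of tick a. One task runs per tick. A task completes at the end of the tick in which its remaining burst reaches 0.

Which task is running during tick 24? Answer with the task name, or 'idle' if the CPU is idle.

running at tick 24 = E

t=0: L0/L1/L2 = A/-/- → run A
t=1: L0/L1/L2 = A/-/- → run A
t=2: L0/L1/L2 = AD/-/- → run A
t=3: L0/L1/L2 = ADBH/-/- → run A
t=4: L0/L1/L2 = DBHG/A/- → run D
t=5: L0/L1/L2 = DBHGC/A/- → run D
t=6: L0/L1/L2 = DBHGC/A/- → run D
t=7: L0/L1/L2 = DBHGC/A/- → run D
t=8: L0/L1/L2 = BHGCE/AD/- → run B
t=9: L0/L1/L2 = BHGCEF/AD/- → run B
t=10: L0/L1/L2 = HGCEF/AD/- → run H
t=11: L0/L1/L2 = HGCEF/AD/- → run H
t=12: L0/L1/L2 = HGCEF/AD/- → run H
t=13: L0/L1/L2 = HGCEF/AD/- → run H
t=14: L0/L1/L2 = GCEF/ADH/- → run G
t=15: L0/L1/L2 = GCEF/ADH/- → run G
t=16: L0/L1/L2 = GCEF/ADH/- → run G
t=17: L0/L1/L2 = GCEF/ADH/- → run G
t=18: L0/L1/L2 = CEF/ADH/- → run C
t=19: L0/L1/L2 = CEF/ADH/- → run C
t=20: L0/L1/L2 = CEF/ADH/- → run C
t=21: L0/L1/L2 = CEF/ADH/- → run C
t=22: L0/L1/L2 = EF/ADH/- → run E
t=23: L0/L1/L2 = EF/ADH/- → run E
t=24: L0/L1/L2 = EF/ADH/- → run E
t=25: L0/L1/L2 = EF/ADH/- → run E
t=26: L0/L1/L2 = F/ADHE/- → run F
t=27: L0/L1/L2 = F/ADHE/- → run F
t=28: L0/L1/L2 = F/ADHE/- → run F
t=29: L0/L1/L2 = -/ADHE/- → run A
t=30: L0/L1/L2 = -/ADHE/- → run A
t=31: L0/L1/L2 = -/ADHE/- → run A
t=32: L0/L1/L2 = -/DHE/- → run D
t=33: L0/L1/L2 = -/DHE/- → run D
t=34: L0/L1/L2 = -/HE/- → run H
t=35: L0/L1/L2 = -/HE/- → run H
t=36: L0/L1/L2 = -/HE/- → run H
t=37: L0/L1/L2 = -/HE/- → run H
t=38: L0/L1/L2 = -/E/- → run E
t=39: (idle)
t=40: (idle)
t=41: (idle)
t=42: (idle)
t=43: (idle)
t=44: (idle)
t=45: (idle)
t=46: (idle)
t=47: (idle)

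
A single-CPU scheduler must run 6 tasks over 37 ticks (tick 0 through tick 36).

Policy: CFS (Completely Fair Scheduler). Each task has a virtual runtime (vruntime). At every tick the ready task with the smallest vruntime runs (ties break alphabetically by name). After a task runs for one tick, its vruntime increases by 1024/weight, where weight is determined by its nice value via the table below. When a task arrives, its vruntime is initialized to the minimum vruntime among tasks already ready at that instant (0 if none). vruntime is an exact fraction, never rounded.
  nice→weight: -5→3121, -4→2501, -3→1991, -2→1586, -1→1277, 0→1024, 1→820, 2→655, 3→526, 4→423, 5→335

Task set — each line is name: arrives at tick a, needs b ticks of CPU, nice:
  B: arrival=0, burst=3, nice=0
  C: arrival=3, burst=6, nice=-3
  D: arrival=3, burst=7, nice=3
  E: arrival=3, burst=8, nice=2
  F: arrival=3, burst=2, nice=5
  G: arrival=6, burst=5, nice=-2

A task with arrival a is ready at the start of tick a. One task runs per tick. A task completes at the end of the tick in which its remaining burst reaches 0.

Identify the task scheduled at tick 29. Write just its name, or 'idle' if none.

t=0: vr[B=0] → run B
t=1: vr[B=1] → run B
t=2: vr[B=2] → run B
t=3: vr[C=0 D=0 E=0 F=0] → run C
t=4: vr[C=1024/1991 D=0 E=0 F=0] → run D
t=5: vr[C=1024/1991 D=512/263 E=0 F=0] → run E
t=6: vr[C=1024/1991 D=512/263 E=1024/655 F=0 G=0] → run F
t=7: vr[C=1024/1991 D=512/263 E=1024/655 F=1024/335 G=0] → run G
t=8: vr[C=1024/1991 D=512/263 E=1024/655 F=1024/335 G=512/793] → run C
t=9: vr[C=2048/1991 D=512/263 E=1024/655 F=1024/335 G=512/793] → run G
t=10: vr[C=2048/1991 D=512/263 E=1024/655 F=1024/335 G=1024/793] → run C
t=11: vr[C=3072/1991 D=512/263 E=1024/655 F=1024/335 G=1024/793] → run G
t=12: vr[C=3072/1991 D=512/263 E=1024/655 F=1024/335 G=1536/793] → run C
t=13: vr[C=4096/1991 D=512/263 E=1024/655 F=1024/335 G=1536/793] → run E
t=14: vr[C=4096/1991 D=512/263 E=2048/655 F=1024/335 G=1536/793] → run G
t=15: vr[C=4096/1991 D=512/263 E=2048/655 F=1024/335 G=2048/793] → run D
t=16: vr[C=4096/1991 D=1024/263 E=2048/655 F=1024/335 G=2048/793] → run C
t=17: vr[C=5120/1991 D=1024/263 E=2048/655 F=1024/335 G=2048/793] → run C
t=18: vr[D=1024/263 E=2048/655 F=1024/335 G=2048/793] → run G
t=19: vr[D=1024/263 E=2048/655 F=1024/335] → run F
t=20: vr[D=1024/263 E=2048/655] → run E
t=21: vr[D=1024/263 E=3072/655] → run D
t=22: vr[D=1536/263 E=3072/655] → run E
t=23: vr[D=1536/263 E=4096/655] → run D
t=24: vr[D=2048/263 E=4096/655] → run E
t=25: vr[D=2048/263 E=1024/131] → run D
t=26: vr[D=2560/263 E=1024/131] → run E
t=27: vr[D=2560/263 E=6144/655] → run E
t=28: vr[D=2560/263 E=7168/655] → run D
t=29: vr[D=3072/263 E=7168/655] → run E
t=30: vr[D=3072/263] → run D
t=31: (idle)
t=32: (idle)
t=33: (idle)
t=34: (idle)
t=35: (idle)
t=36: (idle)

running at tick 29 = E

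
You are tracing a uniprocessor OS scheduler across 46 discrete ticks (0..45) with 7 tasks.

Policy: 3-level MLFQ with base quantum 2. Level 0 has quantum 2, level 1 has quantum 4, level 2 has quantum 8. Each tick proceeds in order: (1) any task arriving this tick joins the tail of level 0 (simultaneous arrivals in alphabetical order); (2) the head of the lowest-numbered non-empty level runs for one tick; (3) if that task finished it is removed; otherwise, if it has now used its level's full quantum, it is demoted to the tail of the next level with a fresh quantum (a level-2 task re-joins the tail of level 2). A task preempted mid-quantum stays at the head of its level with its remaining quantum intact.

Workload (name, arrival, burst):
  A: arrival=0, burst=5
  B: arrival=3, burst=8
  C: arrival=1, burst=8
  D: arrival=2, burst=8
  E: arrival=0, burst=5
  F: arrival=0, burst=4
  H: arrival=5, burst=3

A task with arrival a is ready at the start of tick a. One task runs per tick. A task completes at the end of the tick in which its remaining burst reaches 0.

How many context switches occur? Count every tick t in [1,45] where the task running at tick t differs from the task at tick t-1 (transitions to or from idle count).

context switches = 17

t=0: L0/L1/L2 = AEF/-/- → run A
t=1: L0/L1/L2 = AEFC/-/- → run A
t=2: L0/L1/L2 = EFCD/A/- → run E
t=3: L0/L1/L2 = EFCDB/A/- → run E
t=4: L0/L1/L2 = FCDB/AE/- → run F
t=5: L0/L1/L2 = FCDBH/AE/- → run F
t=6: L0/L1/L2 = CDBH/AEF/- → run C
t=7: L0/L1/L2 = CDBH/AEF/- → run C
t=8: L0/L1/L2 = DBH/AEFC/- → run D
t=9: L0/L1/L2 = DBH/AEFC/- → run D
t=10: L0/L1/L2 = BH/AEFCD/- → run B
t=11: L0/L1/L2 = BH/AEFCD/- → run B
t=12: L0/L1/L2 = H/AEFCDB/- → run H
t=13: L0/L1/L2 = H/AEFCDB/- → run H
t=14: L0/L1/L2 = -/AEFCDBH/- → run A
t=15: L0/L1/L2 = -/AEFCDBH/- → run A
t=16: L0/L1/L2 = -/AEFCDBH/- → run A
t=17: L0/L1/L2 = -/EFCDBH/- → run E
t=18: L0/L1/L2 = -/EFCDBH/- → run E
t=19: L0/L1/L2 = -/EFCDBH/- → run E
t=20: L0/L1/L2 = -/FCDBH/- → run F
t=21: L0/L1/L2 = -/FCDBH/- → run F
t=22: L0/L1/L2 = -/CDBH/- → run C
t=23: L0/L1/L2 = -/CDBH/- → run C
t=24: L0/L1/L2 = -/CDBH/- → run C
t=25: L0/L1/L2 = -/CDBH/- → run C
t=26: L0/L1/L2 = -/DBH/C → run D
t=27: L0/L1/L2 = -/DBH/C → run D
t=28: L0/L1/L2 = -/DBH/C → run D
t=29: L0/L1/L2 = -/DBH/C → run D
t=30: L0/L1/L2 = -/BH/CD → run B
t=31: L0/L1/L2 = -/BH/CD → run B
t=32: L0/L1/L2 = -/BH/CD → run B
t=33: L0/L1/L2 = -/BH/CD → run B
t=34: L0/L1/L2 = -/H/CDB → run H
t=35: L0/L1/L2 = -/-/CDB → run C
t=36: L0/L1/L2 = -/-/CDB → run C
t=37: L0/L1/L2 = -/-/DB → run D
t=38: L0/L1/L2 = -/-/DB → run D
t=39: L0/L1/L2 = -/-/B → run B
t=40: L0/L1/L2 = -/-/B → run B
t=41: (idle)
t=42: (idle)
t=43: (idle)
t=44: (idle)
t=45: (idle)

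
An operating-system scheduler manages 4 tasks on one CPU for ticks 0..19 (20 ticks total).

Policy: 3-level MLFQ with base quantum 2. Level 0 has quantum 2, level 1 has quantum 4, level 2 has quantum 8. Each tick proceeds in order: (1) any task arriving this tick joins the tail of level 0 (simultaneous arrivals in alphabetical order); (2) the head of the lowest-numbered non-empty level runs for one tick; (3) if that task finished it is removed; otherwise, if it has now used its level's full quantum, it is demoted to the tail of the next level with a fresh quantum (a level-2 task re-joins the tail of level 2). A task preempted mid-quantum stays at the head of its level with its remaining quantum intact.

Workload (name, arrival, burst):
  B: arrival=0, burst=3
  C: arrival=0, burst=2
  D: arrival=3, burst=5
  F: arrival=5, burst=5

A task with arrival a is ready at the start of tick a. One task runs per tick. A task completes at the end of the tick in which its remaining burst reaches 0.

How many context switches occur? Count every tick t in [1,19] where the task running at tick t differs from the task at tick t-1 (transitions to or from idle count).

t=0: L0/L1/L2 = BC/-/- → run B
t=1: L0/L1/L2 = BC/-/- → run B
t=2: L0/L1/L2 = C/B/- → run C
t=3: L0/L1/L2 = CD/B/- → run C
t=4: L0/L1/L2 = D/B/- → run D
t=5: L0/L1/L2 = DF/B/- → run D
t=6: L0/L1/L2 = F/BD/- → run F
t=7: L0/L1/L2 = F/BD/- → run F
t=8: L0/L1/L2 = -/BDF/- → run B
t=9: L0/L1/L2 = -/DF/- → run D
t=10: L0/L1/L2 = -/DF/- → run D
t=11: L0/L1/L2 = -/DF/- → run D
t=12: L0/L1/L2 = -/F/- → run F
t=13: L0/L1/L2 = -/F/- → run F
t=14: L0/L1/L2 = -/F/- → run F
t=15: (idle)
t=16: (idle)
t=17: (idle)
t=18: (idle)
t=19: (idle)

context switches = 7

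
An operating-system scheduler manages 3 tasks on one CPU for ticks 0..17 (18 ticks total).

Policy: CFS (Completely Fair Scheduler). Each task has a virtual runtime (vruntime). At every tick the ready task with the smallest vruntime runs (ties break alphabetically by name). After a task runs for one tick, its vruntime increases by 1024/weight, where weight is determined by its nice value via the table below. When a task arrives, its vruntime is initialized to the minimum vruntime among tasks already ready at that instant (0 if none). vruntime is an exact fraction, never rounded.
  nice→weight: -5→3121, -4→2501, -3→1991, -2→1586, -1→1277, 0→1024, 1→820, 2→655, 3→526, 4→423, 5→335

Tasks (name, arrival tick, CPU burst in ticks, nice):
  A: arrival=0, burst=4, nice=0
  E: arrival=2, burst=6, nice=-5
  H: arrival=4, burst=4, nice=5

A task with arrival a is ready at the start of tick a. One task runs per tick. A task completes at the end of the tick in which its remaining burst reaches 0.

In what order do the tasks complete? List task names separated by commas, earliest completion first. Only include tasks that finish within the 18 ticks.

completion order = A, E, H

t=0: vr[A=0] → run A
t=1: vr[A=1] → run A
t=2: vr[A=2 E=2] → run A
t=3: vr[A=3 E=2] → run E
t=4: vr[A=3 E=7266/3121 H=7266/3121] → run E
t=5: vr[A=3 E=8290/3121 H=7266/3121] → run H
t=6: vr[A=3 E=8290/3121 H=5630014/1045535] → run E
t=7: vr[A=3 E=9314/3121 H=5630014/1045535] → run E
t=8: vr[A=3 E=10338/3121 H=5630014/1045535] → run A
t=9: vr[E=10338/3121 H=5630014/1045535] → run E
t=10: vr[E=11362/3121 H=5630014/1045535] → run E
t=11: vr[H=5630014/1045535] → run H
t=12: vr[H=8825918/1045535] → run H
t=13: vr[H=12021822/1045535] → run H
t=14: (idle)
t=15: (idle)
t=16: (idle)
t=17: (idle)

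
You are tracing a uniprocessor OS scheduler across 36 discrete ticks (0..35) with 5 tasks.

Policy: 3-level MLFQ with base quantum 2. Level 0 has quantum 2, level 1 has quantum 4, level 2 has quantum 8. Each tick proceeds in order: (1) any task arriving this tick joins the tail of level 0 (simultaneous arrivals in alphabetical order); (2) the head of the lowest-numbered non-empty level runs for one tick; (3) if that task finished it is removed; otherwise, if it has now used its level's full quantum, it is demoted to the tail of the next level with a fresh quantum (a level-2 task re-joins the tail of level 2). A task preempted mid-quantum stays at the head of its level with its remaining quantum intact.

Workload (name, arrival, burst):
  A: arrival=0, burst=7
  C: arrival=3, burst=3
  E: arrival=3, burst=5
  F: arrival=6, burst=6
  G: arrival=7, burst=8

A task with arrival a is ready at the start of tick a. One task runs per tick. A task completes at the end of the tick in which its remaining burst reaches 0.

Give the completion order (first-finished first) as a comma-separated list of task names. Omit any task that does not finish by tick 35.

t=0: L0/L1/L2 = A/-/- → run A
t=1: L0/L1/L2 = A/-/- → run A
t=2: L0/L1/L2 = -/A/- → run A
t=3: L0/L1/L2 = CE/A/- → run C
t=4: L0/L1/L2 = CE/A/- → run C
t=5: L0/L1/L2 = E/AC/- → run E
t=6: L0/L1/L2 = EF/AC/- → run E
t=7: L0/L1/L2 = FG/ACE/- → run F
t=8: L0/L1/L2 = FG/ACE/- → run F
t=9: L0/L1/L2 = G/ACEF/- → run G
t=10: L0/L1/L2 = G/ACEF/- → run G
t=11: L0/L1/L2 = -/ACEFG/- → run A
t=12: L0/L1/L2 = -/ACEFG/- → run A
t=13: L0/L1/L2 = -/ACEFG/- → run A
t=14: L0/L1/L2 = -/CEFG/A → run C
t=15: L0/L1/L2 = -/EFG/A → run E
t=16: L0/L1/L2 = -/EFG/A → run E
t=17: L0/L1/L2 = -/EFG/A → run E
t=18: L0/L1/L2 = -/FG/A → run F
t=19: L0/L1/L2 = -/FG/A → run F
t=20: L0/L1/L2 = -/FG/A → run F
t=21: L0/L1/L2 = -/FG/A → run F
t=22: L0/L1/L2 = -/G/A → run G
t=23: L0/L1/L2 = -/G/A → run G
t=24: L0/L1/L2 = -/G/A → run G
t=25: L0/L1/L2 = -/G/A → run G
t=26: L0/L1/L2 = -/-/AG → run A
t=27: L0/L1/L2 = -/-/G → run G
t=28: L0/L1/L2 = -/-/G → run G
t=29: (idle)
t=30: (idle)
t=31: (idle)
t=32: (idle)
t=33: (idle)
t=34: (idle)
t=35: (idle)

completion order = C, E, F, A, G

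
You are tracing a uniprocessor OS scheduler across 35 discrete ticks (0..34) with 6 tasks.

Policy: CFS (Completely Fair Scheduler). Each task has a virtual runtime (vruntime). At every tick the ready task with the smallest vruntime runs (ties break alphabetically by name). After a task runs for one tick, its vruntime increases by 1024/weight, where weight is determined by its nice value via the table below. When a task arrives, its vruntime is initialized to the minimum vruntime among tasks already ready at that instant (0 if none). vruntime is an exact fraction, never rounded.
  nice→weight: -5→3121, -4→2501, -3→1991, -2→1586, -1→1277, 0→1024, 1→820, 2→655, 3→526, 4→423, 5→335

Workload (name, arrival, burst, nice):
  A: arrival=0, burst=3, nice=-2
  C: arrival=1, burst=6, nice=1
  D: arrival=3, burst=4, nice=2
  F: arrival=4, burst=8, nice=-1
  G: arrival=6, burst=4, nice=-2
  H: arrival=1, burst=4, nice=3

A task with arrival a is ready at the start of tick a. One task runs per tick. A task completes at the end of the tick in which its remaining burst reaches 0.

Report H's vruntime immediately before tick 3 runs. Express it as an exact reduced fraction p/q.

vruntime(H, start of tick 3) = 512/793

t=0: vr[A=0] → run A
t=1: vr[A=512/793 C=512/793 H=512/793] → run A
t=2: vr[A=1024/793 C=512/793 H=512/793] → run C
t=3: vr[A=1024/793 C=307968/162565 D=512/793 H=512/793] → run D
t=4: vr[A=1024/793 C=307968/162565 D=1147392/519415 F=512/793 H=512/793] → run F
t=5: vr[A=1024/793 C=307968/162565 D=1147392/519415 F=1465856/1012661 H=512/793] → run H
t=6: vr[A=1024/793 C=307968/162565 D=1147392/519415 F=1465856/1012661 G=1024/793 H=540672/208559] → run A
t=7: vr[C=307968/162565 D=1147392/519415 F=1465856/1012661 G=1024/793 H=540672/208559] → run G
t=8: vr[C=307968/162565 D=1147392/519415 F=1465856/1012661 G=1536/793 H=540672/208559] → run F
t=9: vr[C=307968/162565 D=1147392/519415 F=2277888/1012661 G=1536/793 H=540672/208559] → run C
t=10: vr[C=510976/162565 D=1147392/519415 F=2277888/1012661 G=1536/793 H=540672/208559] → run G
t=11: vr[C=510976/162565 D=1147392/519415 F=2277888/1012661 G=2048/793 H=540672/208559] → run D
t=12: vr[C=510976/162565 D=1959424/519415 F=2277888/1012661 G=2048/793 H=540672/208559] → run F
t=13: vr[C=510976/162565 D=1959424/519415 F=3089920/1012661 G=2048/793 H=540672/208559] → run G
t=14: vr[C=510976/162565 D=1959424/519415 F=3089920/1012661 G=2560/793 H=540672/208559] → run H
t=15: vr[C=510976/162565 D=1959424/519415 F=3089920/1012661 G=2560/793 H=946688/208559] → run F
t=16: vr[C=510976/162565 D=1959424/519415 F=3901952/1012661 G=2560/793 H=946688/208559] → run C
t=17: vr[C=713984/162565 D=1959424/519415 F=3901952/1012661 G=2560/793 H=946688/208559] → run G
t=18: vr[C=713984/162565 D=1959424/519415 F=3901952/1012661 H=946688/208559] → run D
t=19: vr[C=713984/162565 D=2771456/519415 F=3901952/1012661 H=946688/208559] → run F
t=20: vr[C=713984/162565 D=2771456/519415 F=4713984/1012661 H=946688/208559] → run C
t=21: vr[C=916992/162565 D=2771456/519415 F=4713984/1012661 H=946688/208559] → run H
t=22: vr[C=916992/162565 D=2771456/519415 F=4713984/1012661 H=1352704/208559] → run F
t=23: vr[C=916992/162565 D=2771456/519415 F=5526016/1012661 H=1352704/208559] → run D
t=24: vr[C=916992/162565 F=5526016/1012661 H=1352704/208559] → run F
t=25: vr[C=916992/162565 F=6338048/1012661 H=1352704/208559] → run C
t=26: vr[C=224000/32513 F=6338048/1012661 H=1352704/208559] → run F
t=27: vr[C=224000/32513 H=1352704/208559] → run H
t=28: vr[C=224000/32513] → run C
t=29: (idle)
t=30: (idle)
t=31: (idle)
t=32: (idle)
t=33: (idle)
t=34: (idle)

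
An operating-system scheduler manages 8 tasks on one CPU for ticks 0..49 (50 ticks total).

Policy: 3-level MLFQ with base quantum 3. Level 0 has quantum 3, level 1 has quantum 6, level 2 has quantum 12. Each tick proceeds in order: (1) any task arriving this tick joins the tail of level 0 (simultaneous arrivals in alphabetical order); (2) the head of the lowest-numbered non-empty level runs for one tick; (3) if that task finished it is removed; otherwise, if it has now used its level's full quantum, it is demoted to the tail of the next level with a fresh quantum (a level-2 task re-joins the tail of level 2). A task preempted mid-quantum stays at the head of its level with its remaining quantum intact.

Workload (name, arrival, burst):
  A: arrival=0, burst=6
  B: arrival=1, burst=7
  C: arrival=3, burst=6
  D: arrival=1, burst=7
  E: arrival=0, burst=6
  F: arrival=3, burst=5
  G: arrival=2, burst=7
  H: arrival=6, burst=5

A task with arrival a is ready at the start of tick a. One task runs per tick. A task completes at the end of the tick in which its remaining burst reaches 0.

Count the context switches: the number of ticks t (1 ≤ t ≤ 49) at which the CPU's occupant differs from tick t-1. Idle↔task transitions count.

context switches = 16

t=0: L0/L1/L2 = AE/-/- → run A
t=1: L0/L1/L2 = AEBD/-/- → run A
t=2: L0/L1/L2 = AEBDG/-/- → run A
t=3: L0/L1/L2 = EBDGCF/A/- → run E
t=4: L0/L1/L2 = EBDGCF/A/- → run E
t=5: L0/L1/L2 = EBDGCF/A/- → run E
t=6: L0/L1/L2 = BDGCFH/AE/- → run B
t=7: L0/L1/L2 = BDGCFH/AE/- → run B
t=8: L0/L1/L2 = BDGCFH/AE/- → run B
t=9: L0/L1/L2 = DGCFH/AEB/- → run D
t=10: L0/L1/L2 = DGCFH/AEB/- → run D
t=11: L0/L1/L2 = DGCFH/AEB/- → run D
t=12: L0/L1/L2 = GCFH/AEBD/- → run G
t=13: L0/L1/L2 = GCFH/AEBD/- → run G
t=14: L0/L1/L2 = GCFH/AEBD/- → run G
t=15: L0/L1/L2 = CFH/AEBDG/- → run C
t=16: L0/L1/L2 = CFH/AEBDG/- → run C
t=17: L0/L1/L2 = CFH/AEBDG/- → run C
t=18: L0/L1/L2 = FH/AEBDGC/- → run F
t=19: L0/L1/L2 = FH/AEBDGC/- → run F
t=20: L0/L1/L2 = FH/AEBDGC/- → run F
t=21: L0/L1/L2 = H/AEBDGCF/- → run H
t=22: L0/L1/L2 = H/AEBDGCF/- → run H
t=23: L0/L1/L2 = H/AEBDGCF/- → run H
t=24: L0/L1/L2 = -/AEBDGCFH/- → run A
t=25: L0/L1/L2 = -/AEBDGCFH/- → run A
t=26: L0/L1/L2 = -/AEBDGCFH/- → run A
t=27: L0/L1/L2 = -/EBDGCFH/- → run E
t=28: L0/L1/L2 = -/EBDGCFH/- → run E
t=29: L0/L1/L2 = -/EBDGCFH/- → run E
t=30: L0/L1/L2 = -/BDGCFH/- → run B
t=31: L0/L1/L2 = -/BDGCFH/- → run B
t=32: L0/L1/L2 = -/BDGCFH/- → run B
t=33: L0/L1/L2 = -/BDGCFH/- → run B
t=34: L0/L1/L2 = -/DGCFH/- → run D
t=35: L0/L1/L2 = -/DGCFH/- → run D
t=36: L0/L1/L2 = -/DGCFH/- → run D
t=37: L0/L1/L2 = -/DGCFH/- → run D
t=38: L0/L1/L2 = -/GCFH/- → run G
t=39: L0/L1/L2 = -/GCFH/- → run G
t=40: L0/L1/L2 = -/GCFH/- → run G
t=41: L0/L1/L2 = -/GCFH/- → run G
t=42: L0/L1/L2 = -/CFH/- → run C
t=43: L0/L1/L2 = -/CFH/- → run C
t=44: L0/L1/L2 = -/CFH/- → run C
t=45: L0/L1/L2 = -/FH/- → run F
t=46: L0/L1/L2 = -/FH/- → run F
t=47: L0/L1/L2 = -/H/- → run H
t=48: L0/L1/L2 = -/H/- → run H
t=49: (idle)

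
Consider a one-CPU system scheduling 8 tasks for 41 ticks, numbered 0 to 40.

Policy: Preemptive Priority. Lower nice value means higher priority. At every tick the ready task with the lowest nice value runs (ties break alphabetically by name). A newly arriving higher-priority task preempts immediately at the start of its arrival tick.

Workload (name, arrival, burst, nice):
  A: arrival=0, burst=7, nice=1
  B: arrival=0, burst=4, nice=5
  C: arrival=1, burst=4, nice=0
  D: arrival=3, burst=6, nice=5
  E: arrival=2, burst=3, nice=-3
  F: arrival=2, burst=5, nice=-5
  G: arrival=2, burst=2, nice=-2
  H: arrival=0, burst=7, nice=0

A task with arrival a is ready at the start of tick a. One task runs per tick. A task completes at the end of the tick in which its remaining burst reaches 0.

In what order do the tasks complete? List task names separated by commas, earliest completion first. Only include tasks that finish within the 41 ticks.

completion order = F, E, G, C, H, A, B, D

t=0: ready={A,B,H} → run H
t=1: ready={A,B,C,H} → run C
t=2: ready={A,B,C,E,F,G,H} → run F
t=3: ready={A,B,C,D,E,F,G,H} → run F
t=4: ready={A,B,C,D,E,F,G,H} → run F
t=5: ready={A,B,C,D,E,F,G,H} → run F
t=6: ready={A,B,C,D,E,F,G,H} → run F
t=7: ready={A,B,C,D,E,G,H} → run E
t=8: ready={A,B,C,D,E,G,H} → run E
t=9: ready={A,B,C,D,E,G,H} → run E
t=10: ready={A,B,C,D,G,H} → run G
t=11: ready={A,B,C,D,G,H} → run G
t=12: ready={A,B,C,D,H} → run C
t=13: ready={A,B,C,D,H} → run C
t=14: ready={A,B,C,D,H} → run C
t=15: ready={A,B,D,H} → run H
t=16: ready={A,B,D,H} → run H
t=17: ready={A,B,D,H} → run H
t=18: ready={A,B,D,H} → run H
t=19: ready={A,B,D,H} → run H
t=20: ready={A,B,D,H} → run H
t=21: ready={A,B,D} → run A
t=22: ready={A,B,D} → run A
t=23: ready={A,B,D} → run A
t=24: ready={A,B,D} → run A
t=25: ready={A,B,D} → run A
t=26: ready={A,B,D} → run A
t=27: ready={A,B,D} → run A
t=28: ready={B,D} → run B
t=29: ready={B,D} → run B
t=30: ready={B,D} → run B
t=31: ready={B,D} → run B
t=32: ready={D} → run D
t=33: ready={D} → run D
t=34: ready={D} → run D
t=35: ready={D} → run D
t=36: ready={D} → run D
t=37: ready={D} → run D
t=38: (idle)
t=39: (idle)
t=40: (idle)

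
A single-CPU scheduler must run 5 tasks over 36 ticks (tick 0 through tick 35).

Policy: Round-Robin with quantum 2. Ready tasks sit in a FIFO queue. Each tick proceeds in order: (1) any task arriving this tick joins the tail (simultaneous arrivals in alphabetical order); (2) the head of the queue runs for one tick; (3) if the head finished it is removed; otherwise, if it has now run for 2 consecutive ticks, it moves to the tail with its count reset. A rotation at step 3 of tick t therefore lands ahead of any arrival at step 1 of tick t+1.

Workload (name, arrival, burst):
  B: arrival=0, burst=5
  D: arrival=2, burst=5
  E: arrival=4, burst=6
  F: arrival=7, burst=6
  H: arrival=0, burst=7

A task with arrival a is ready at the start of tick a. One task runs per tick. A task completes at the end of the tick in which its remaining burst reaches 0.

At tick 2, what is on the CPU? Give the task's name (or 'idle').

t=0: queue=[B,H] q_used=0 → run B
t=1: queue=[B,H] q_used=1 → run B
t=2: queue=[H,B,D] q_used=0 → run H
t=3: queue=[H,B,D] q_used=1 → run H
t=4: queue=[B,D,H,E] q_used=0 → run B
t=5: queue=[B,D,H,E] q_used=1 → run B
t=6: queue=[D,H,E,B] q_used=0 → run D
t=7: queue=[D,H,E,B,F] q_used=1 → run D
t=8: queue=[H,E,B,F,D] q_used=0 → run H
t=9: queue=[H,E,B,F,D] q_used=1 → run H
t=10: queue=[E,B,F,D,H] q_used=0 → run E
t=11: queue=[E,B,F,D,H] q_used=1 → run E
t=12: queue=[B,F,D,H,E] q_used=0 → run B
t=13: queue=[F,D,H,E] q_used=0 → run F
t=14: queue=[F,D,H,E] q_used=1 → run F
t=15: queue=[D,H,E,F] q_used=0 → run D
t=16: queue=[D,H,E,F] q_used=1 → run D
t=17: queue=[H,E,F,D] q_used=0 → run H
t=18: queue=[H,E,F,D] q_used=1 → run H
t=19: queue=[E,F,D,H] q_used=0 → run E
t=20: queue=[E,F,D,H] q_used=1 → run E
t=21: queue=[F,D,H,E] q_used=0 → run F
t=22: queue=[F,D,H,E] q_used=1 → run F
t=23: queue=[D,H,E,F] q_used=0 → run D
t=24: queue=[H,E,F] q_used=0 → run H
t=25: queue=[E,F] q_used=0 → run E
t=26: queue=[E,F] q_used=1 → run E
t=27: queue=[F] q_used=0 → run F
t=28: queue=[F] q_used=1 → run F
t=29: (idle)
t=30: (idle)
t=31: (idle)
t=32: (idle)
t=33: (idle)
t=34: (idle)
t=35: (idle)

running at tick 2 = H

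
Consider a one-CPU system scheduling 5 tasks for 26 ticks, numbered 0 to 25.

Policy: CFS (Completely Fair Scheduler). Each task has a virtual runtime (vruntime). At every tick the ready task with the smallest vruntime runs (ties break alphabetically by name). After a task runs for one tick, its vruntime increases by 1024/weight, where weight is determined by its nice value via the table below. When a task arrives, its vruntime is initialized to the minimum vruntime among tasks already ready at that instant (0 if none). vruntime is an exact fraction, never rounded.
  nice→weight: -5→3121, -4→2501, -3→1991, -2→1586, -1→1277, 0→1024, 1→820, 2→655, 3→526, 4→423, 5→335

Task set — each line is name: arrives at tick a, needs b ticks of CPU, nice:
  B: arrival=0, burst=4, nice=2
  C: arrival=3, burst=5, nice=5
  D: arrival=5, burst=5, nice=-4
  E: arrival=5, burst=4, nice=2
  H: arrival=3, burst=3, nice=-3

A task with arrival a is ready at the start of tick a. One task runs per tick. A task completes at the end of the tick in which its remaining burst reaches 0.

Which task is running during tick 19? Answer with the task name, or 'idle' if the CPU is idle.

t=0: vr[B=0] → run B
t=1: vr[B=1024/655] → run B
t=2: vr[B=2048/655] → run B
t=3: vr[B=3072/655 C=3072/655 H=3072/655] → run B
t=4: vr[C=3072/655 H=3072/655] → run C
t=5: vr[C=339968/43885 D=3072/655 E=3072/655 H=3072/655] → run D
t=6: vr[C=339968/43885 D=8353792/1638155 E=3072/655 H=3072/655] → run E
t=7: vr[C=339968/43885 D=8353792/1638155 E=4096/655 H=3072/655] → run H
t=8: vr[C=339968/43885 D=8353792/1638155 E=4096/655 H=6787072/1304105] → run D
t=9: vr[C=339968/43885 D=9024512/1638155 E=4096/655 H=6787072/1304105] → run H
t=10: vr[C=339968/43885 D=9024512/1638155 E=4096/655 H=7457792/1304105] → run D
t=11: vr[C=339968/43885 D=9695232/1638155 E=4096/655 H=7457792/1304105] → run H
t=12: vr[C=339968/43885 D=9695232/1638155 E=4096/655] → run D
t=13: vr[C=339968/43885 D=10365952/1638155 E=4096/655] → run E
t=14: vr[C=339968/43885 D=10365952/1638155 E=1024/131] → run D
t=15: vr[C=339968/43885 E=1024/131] → run C
t=16: vr[C=474112/43885 E=1024/131] → run E
t=17: vr[C=474112/43885 E=6144/655] → run E
t=18: vr[C=474112/43885] → run C
t=19: vr[C=608256/43885] → run C
t=20: vr[C=148480/8777] → run C
t=21: (idle)
t=22: (idle)
t=23: (idle)
t=24: (idle)
t=25: (idle)

running at tick 19 = C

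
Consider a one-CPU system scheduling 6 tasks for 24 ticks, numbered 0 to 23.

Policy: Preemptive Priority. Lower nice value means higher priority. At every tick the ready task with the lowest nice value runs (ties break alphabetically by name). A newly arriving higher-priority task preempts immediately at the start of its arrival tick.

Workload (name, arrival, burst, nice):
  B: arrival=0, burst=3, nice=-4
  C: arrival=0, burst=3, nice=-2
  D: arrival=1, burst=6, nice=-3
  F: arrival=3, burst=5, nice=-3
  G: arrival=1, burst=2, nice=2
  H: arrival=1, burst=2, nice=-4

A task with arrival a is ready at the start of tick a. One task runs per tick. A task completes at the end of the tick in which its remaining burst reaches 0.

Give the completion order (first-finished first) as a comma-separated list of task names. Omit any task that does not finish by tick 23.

completion order = B, H, D, F, C, G

t=0: ready={B,C} → run B
t=1: ready={B,C,D,G,H} → run B
t=2: ready={B,C,D,G,H} → run B
t=3: ready={C,D,F,G,H} → run H
t=4: ready={C,D,F,G,H} → run H
t=5: ready={C,D,F,G} → run D
t=6: ready={C,D,F,G} → run D
t=7: ready={C,D,F,G} → run D
t=8: ready={C,D,F,G} → run D
t=9: ready={C,D,F,G} → run D
t=10: ready={C,D,F,G} → run D
t=11: ready={C,F,G} → run F
t=12: ready={C,F,G} → run F
t=13: ready={C,F,G} → run F
t=14: ready={C,F,G} → run F
t=15: ready={C,F,G} → run F
t=16: ready={C,G} → run C
t=17: ready={C,G} → run C
t=18: ready={C,G} → run C
t=19: ready={G} → run G
t=20: ready={G} → run G
t=21: (idle)
t=22: (idle)
t=23: (idle)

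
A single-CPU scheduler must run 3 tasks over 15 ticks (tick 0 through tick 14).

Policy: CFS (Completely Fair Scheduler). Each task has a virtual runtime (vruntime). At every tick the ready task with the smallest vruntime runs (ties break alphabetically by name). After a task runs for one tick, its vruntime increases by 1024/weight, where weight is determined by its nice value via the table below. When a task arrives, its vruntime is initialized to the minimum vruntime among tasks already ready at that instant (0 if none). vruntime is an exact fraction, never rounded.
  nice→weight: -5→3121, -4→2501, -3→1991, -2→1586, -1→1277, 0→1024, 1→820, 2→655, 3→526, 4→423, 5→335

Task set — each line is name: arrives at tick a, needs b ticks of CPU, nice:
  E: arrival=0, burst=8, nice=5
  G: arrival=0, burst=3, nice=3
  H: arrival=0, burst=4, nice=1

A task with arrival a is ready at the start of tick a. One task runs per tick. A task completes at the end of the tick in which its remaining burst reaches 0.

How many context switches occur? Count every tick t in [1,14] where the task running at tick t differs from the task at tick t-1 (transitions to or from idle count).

t=0: vr[E=0 G=0 H=0] → run E
t=1: vr[E=1024/335 G=0 H=0] → run G
t=2: vr[E=1024/335 G=512/263 H=0] → run H
t=3: vr[E=1024/335 G=512/263 H=256/205] → run H
t=4: vr[E=1024/335 G=512/263 H=512/205] → run G
t=5: vr[E=1024/335 G=1024/263 H=512/205] → run H
t=6: vr[E=1024/335 G=1024/263 H=768/205] → run E
t=7: vr[E=2048/335 G=1024/263 H=768/205] → run H
t=8: vr[E=2048/335 G=1024/263] → run G
t=9: vr[E=2048/335] → run E
t=10: vr[E=3072/335] → run E
t=11: vr[E=4096/335] → run E
t=12: vr[E=1024/67] → run E
t=13: vr[E=6144/335] → run E
t=14: vr[E=7168/335] → run E

context switches = 8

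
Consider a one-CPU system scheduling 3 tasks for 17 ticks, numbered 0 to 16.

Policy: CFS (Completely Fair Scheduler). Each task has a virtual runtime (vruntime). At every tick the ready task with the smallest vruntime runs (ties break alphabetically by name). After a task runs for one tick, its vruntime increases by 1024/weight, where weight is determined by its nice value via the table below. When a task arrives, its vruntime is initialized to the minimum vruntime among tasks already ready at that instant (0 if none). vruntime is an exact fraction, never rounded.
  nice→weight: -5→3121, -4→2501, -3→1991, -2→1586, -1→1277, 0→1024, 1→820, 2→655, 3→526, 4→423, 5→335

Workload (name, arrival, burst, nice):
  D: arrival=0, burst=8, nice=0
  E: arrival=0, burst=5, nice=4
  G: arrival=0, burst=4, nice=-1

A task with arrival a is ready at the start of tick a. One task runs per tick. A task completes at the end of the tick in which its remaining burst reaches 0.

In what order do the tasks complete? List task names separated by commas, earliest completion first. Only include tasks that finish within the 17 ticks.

t=0: vr[D=0 E=0 G=0] → run D
t=1: vr[D=1 E=0 G=0] → run E
t=2: vr[D=1 E=1024/423 G=0] → run G
t=3: vr[D=1 E=1024/423 G=1024/1277] → run G
t=4: vr[D=1 E=1024/423 G=2048/1277] → run D
t=5: vr[D=2 E=1024/423 G=2048/1277] → run G
t=6: vr[D=2 E=1024/423 G=3072/1277] → run D
t=7: vr[D=3 E=1024/423 G=3072/1277] → run G
t=8: vr[D=3 E=1024/423] → run E
t=9: vr[D=3 E=2048/423] → run D
t=10: vr[D=4 E=2048/423] → run D
t=11: vr[D=5 E=2048/423] → run E
t=12: vr[D=5 E=1024/141] → run D
t=13: vr[D=6 E=1024/141] → run D
t=14: vr[D=7 E=1024/141] → run D
t=15: vr[E=1024/141] → run E
t=16: vr[E=4096/423] → run E

completion order = G, D, E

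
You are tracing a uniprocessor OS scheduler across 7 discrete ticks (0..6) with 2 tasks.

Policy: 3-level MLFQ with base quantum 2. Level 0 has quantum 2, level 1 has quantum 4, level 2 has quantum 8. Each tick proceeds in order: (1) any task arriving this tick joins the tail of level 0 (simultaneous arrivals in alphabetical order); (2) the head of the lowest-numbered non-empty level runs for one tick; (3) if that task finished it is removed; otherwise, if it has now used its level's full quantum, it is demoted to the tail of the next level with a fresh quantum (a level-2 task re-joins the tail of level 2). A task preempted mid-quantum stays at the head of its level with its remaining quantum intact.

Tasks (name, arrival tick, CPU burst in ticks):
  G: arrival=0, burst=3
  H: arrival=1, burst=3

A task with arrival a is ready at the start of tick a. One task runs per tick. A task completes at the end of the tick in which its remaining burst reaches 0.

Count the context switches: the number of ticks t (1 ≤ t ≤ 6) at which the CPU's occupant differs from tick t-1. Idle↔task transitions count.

context switches = 4

t=0: L0/L1/L2 = G/-/- → run G
t=1: L0/L1/L2 = GH/-/- → run G
t=2: L0/L1/L2 = H/G/- → run H
t=3: L0/L1/L2 = H/G/- → run H
t=4: L0/L1/L2 = -/GH/- → run G
t=5: L0/L1/L2 = -/H/- → run H
t=6: (idle)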